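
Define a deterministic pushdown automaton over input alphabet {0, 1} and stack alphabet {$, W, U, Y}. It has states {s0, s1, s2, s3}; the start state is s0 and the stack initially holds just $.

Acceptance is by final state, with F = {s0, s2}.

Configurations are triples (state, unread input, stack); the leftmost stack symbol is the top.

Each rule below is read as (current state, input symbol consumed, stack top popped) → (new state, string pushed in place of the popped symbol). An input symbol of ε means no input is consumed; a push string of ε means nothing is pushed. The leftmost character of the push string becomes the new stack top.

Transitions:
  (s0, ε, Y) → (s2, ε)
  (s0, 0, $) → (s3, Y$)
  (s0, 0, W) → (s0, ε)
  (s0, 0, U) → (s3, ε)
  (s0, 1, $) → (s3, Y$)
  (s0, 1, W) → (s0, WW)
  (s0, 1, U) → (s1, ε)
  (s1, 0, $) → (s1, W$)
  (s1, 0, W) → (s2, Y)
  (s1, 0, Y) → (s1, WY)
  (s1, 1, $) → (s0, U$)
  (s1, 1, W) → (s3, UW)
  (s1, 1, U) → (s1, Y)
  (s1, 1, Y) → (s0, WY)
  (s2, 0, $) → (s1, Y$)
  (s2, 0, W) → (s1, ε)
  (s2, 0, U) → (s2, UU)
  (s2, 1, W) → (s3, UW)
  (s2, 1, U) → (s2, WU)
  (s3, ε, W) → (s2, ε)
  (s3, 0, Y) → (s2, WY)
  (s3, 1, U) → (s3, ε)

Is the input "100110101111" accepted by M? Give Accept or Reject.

(s0, 100110101111, $) ⊢ (s3, 00110101111, Y$) ⊢ (s2, 0110101111, WY$) ⊢ (s1, 110101111, Y$) ⊢ (s0, 10101111, WY$) ⊢ (s0, 0101111, WWY$) ⊢ (s0, 101111, WY$) ⊢ (s0, 01111, WWY$) ⊢ (s0, 1111, WY$) ⊢ (s0, 111, WWY$) ⊢ (s0, 11, WWWY$) ⊢ (s0, 1, WWWWY$) ⊢ (s0, ε, WWWWWY$)
All input consumed; state s0 ∈ F.

Accept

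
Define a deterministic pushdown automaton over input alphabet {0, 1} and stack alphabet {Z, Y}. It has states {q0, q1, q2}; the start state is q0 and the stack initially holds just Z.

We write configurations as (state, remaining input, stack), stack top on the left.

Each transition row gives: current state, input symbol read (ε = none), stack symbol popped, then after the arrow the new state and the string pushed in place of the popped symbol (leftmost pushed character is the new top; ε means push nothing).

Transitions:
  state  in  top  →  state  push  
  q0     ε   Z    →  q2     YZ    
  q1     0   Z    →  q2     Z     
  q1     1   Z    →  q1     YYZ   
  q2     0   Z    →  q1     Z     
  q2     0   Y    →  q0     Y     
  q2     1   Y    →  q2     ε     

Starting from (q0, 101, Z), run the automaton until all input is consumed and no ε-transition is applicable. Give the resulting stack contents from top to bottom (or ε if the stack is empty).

YYZ

(q0, 101, Z)
  ε-move, top Z: go to q2, push YZ → (q2, 101, YZ)
  read 1, top Y: go to q2, push ε → (q2, 01, Z)
  read 0, top Z: go to q1, push Z → (q1, 1, Z)
  read 1, top Z: go to q1, push YYZ → (q1, ε, YYZ)
All input consumed in state q1 with stack YYZ.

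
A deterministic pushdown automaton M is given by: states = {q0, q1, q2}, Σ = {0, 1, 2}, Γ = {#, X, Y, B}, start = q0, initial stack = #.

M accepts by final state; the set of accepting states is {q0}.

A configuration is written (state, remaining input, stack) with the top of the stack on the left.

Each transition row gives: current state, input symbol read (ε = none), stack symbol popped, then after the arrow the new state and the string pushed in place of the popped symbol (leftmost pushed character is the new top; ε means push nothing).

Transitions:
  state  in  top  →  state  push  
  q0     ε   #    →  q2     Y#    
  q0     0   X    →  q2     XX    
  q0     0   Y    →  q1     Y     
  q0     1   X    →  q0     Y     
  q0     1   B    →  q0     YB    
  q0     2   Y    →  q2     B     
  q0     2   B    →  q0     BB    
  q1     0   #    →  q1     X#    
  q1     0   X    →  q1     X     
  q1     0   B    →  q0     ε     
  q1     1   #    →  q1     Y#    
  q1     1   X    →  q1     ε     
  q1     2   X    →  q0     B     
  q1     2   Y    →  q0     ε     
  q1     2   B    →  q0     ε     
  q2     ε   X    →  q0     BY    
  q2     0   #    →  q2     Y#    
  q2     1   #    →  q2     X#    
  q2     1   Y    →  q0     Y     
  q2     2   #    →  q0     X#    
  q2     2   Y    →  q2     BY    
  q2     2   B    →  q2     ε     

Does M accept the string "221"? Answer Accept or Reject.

Accept

(q0, 221, #)
  ε-move, top #: go to q2, push Y# → (q2, 221, Y#)
  read 2, top Y: go to q2, push BY → (q2, 21, BY#)
  read 2, top B: go to q2, push ε → (q2, 1, Y#)
  read 1, top Y: go to q0, push Y → (q0, ε, Y#)
All input consumed; state q0 ∈ F.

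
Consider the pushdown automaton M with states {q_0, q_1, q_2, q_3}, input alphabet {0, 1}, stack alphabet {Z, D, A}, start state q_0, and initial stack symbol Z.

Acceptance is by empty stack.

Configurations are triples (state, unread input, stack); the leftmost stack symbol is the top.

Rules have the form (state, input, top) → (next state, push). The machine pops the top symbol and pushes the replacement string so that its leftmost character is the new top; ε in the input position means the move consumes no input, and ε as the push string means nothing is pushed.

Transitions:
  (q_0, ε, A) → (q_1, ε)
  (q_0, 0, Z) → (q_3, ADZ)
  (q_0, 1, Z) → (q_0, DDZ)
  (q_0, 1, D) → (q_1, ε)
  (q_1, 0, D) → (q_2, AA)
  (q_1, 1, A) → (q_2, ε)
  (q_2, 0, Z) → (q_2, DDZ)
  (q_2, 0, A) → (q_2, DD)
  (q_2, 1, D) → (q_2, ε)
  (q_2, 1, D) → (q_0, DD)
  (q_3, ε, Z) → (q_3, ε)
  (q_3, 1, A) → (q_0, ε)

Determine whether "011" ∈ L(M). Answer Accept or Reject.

Reject

No computation consumes all input and empties the stack.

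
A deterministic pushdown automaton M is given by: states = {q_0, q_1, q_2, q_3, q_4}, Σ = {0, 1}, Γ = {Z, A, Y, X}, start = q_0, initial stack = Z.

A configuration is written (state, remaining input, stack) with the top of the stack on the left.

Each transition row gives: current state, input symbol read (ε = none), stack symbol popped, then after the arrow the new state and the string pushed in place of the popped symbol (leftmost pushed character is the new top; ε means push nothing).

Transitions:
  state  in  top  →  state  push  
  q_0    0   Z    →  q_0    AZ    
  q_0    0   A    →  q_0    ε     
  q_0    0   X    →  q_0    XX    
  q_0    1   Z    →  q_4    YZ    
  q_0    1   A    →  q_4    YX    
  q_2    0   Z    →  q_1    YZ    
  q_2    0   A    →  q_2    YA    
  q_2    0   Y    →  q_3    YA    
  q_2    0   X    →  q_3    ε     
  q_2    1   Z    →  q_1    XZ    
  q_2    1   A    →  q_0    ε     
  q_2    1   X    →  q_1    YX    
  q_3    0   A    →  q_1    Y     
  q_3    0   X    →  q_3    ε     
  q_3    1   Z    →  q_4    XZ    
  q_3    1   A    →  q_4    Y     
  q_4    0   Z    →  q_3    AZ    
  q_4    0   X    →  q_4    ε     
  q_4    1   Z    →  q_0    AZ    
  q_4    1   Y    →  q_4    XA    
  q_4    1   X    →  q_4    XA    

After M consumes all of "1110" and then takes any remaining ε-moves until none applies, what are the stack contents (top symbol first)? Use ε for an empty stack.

(q_0, 1110, Z)
  read 1, top Z: go to q_4, push YZ → (q_4, 110, YZ)
  read 1, top Y: go to q_4, push XA → (q_4, 10, XAZ)
  read 1, top X: go to q_4, push XA → (q_4, 0, XAAZ)
  read 0, top X: go to q_4, push ε → (q_4, ε, AAZ)
All input consumed in state q_4 with stack AAZ.

AAZ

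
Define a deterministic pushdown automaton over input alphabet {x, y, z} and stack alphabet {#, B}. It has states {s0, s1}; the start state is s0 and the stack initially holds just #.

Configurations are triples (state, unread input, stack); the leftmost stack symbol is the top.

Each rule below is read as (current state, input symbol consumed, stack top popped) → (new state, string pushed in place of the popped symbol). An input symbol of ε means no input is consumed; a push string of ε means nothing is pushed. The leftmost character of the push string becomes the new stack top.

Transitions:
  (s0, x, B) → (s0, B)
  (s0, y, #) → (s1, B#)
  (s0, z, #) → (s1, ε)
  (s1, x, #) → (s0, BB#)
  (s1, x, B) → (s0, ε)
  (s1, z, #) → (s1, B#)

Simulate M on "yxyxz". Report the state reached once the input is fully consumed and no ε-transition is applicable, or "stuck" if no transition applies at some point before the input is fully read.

s1

(s0, yxyxz, #)
  read y, top #: go to s1, push B# → (s1, xyxz, B#)
  read x, top B: go to s0, push ε → (s0, yxz, #)
  read y, top #: go to s1, push B# → (s1, xz, B#)
  read x, top B: go to s0, push ε → (s0, z, #)
  read z, top #: go to s1, push ε → (s1, ε, ε)
All input consumed; M is in state s1.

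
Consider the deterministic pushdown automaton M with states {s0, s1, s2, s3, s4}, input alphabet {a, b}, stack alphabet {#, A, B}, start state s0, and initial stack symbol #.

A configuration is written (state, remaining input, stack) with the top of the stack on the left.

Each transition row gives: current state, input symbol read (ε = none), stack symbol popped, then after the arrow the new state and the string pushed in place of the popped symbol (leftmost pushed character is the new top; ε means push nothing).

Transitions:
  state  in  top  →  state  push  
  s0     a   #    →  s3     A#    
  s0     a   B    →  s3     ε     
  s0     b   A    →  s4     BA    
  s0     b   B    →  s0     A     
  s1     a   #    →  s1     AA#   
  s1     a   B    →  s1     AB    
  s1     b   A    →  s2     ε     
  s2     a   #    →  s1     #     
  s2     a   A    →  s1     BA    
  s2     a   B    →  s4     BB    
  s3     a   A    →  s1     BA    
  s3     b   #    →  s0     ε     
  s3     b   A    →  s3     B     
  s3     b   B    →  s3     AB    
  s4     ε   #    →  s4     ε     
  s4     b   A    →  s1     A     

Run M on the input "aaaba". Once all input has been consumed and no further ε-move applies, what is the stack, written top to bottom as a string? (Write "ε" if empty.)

(s0, aaaba, #)
  read a, top #: go to s3, push A# → (s3, aaba, A#)
  read a, top A: go to s1, push BA → (s1, aba, BA#)
  read a, top B: go to s1, push AB → (s1, ba, ABA#)
  read b, top A: go to s2, push ε → (s2, a, BA#)
  read a, top B: go to s4, push BB → (s4, ε, BBA#)
All input consumed in state s4 with stack BBA#.

BBA#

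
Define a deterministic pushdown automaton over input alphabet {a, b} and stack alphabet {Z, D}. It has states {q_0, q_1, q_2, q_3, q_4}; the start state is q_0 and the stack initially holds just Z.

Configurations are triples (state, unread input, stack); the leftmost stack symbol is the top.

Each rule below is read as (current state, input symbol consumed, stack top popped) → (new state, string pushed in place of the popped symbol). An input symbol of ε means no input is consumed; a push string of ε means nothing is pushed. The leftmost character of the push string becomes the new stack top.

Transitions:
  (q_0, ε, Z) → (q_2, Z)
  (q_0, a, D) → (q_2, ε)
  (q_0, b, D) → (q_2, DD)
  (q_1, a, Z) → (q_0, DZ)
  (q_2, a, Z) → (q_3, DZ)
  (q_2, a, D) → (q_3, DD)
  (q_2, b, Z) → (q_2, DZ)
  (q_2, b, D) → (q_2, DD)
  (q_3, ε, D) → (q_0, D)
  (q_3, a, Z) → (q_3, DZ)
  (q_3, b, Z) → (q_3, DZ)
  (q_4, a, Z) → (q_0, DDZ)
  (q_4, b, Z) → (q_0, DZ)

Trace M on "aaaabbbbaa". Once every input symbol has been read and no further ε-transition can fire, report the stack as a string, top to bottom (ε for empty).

DDDDZ

(q_0, aaaabbbbaa, Z)
  ε-move, top Z: go to q_2, push Z → (q_2, aaaabbbbaa, Z)
  read a, top Z: go to q_3, push DZ → (q_3, aaabbbbaa, DZ)
  ε-move, top D: go to q_0, push D → (q_0, aaabbbbaa, DZ)
  read a, top D: go to q_2, push ε → (q_2, aabbbbaa, Z)
  read a, top Z: go to q_3, push DZ → (q_3, abbbbaa, DZ)
  ε-move, top D: go to q_0, push D → (q_0, abbbbaa, DZ)
  read a, top D: go to q_2, push ε → (q_2, bbbbaa, Z)
  read b, top Z: go to q_2, push DZ → (q_2, bbbaa, DZ)
  read b, top D: go to q_2, push DD → (q_2, bbaa, DDZ)
  read b, top D: go to q_2, push DD → (q_2, baa, DDDZ)
  read b, top D: go to q_2, push DD → (q_2, aa, DDDDZ)
  read a, top D: go to q_3, push DD → (q_3, a, DDDDDZ)
  ε-move, top D: go to q_0, push D → (q_0, a, DDDDDZ)
  read a, top D: go to q_2, push ε → (q_2, ε, DDDDZ)
All input consumed in state q_2 with stack DDDDZ.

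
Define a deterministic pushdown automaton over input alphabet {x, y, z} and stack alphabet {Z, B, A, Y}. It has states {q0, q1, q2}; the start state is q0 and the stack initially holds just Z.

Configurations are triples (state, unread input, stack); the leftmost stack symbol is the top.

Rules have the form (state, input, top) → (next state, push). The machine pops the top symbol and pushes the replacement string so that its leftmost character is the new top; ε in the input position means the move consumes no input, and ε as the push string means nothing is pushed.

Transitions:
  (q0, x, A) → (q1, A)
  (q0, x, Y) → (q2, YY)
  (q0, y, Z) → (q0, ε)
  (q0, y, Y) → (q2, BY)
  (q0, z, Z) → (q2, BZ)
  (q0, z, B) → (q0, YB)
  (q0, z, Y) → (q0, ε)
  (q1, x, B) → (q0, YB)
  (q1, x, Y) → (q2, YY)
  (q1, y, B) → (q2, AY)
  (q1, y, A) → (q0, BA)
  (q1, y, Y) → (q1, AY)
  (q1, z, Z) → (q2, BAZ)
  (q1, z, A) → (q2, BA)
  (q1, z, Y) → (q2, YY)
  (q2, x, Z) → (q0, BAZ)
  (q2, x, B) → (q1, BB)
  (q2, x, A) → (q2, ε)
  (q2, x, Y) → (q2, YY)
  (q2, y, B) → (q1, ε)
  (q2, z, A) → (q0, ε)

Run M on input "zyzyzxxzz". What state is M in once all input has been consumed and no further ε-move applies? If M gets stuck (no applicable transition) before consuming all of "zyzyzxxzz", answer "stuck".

(q0, zyzyzxxzz, Z)
  read z, top Z: go to q2, push BZ → (q2, yzyzxxzz, BZ)
  read y, top B: go to q1, push ε → (q1, zyzxxzz, Z)
  read z, top Z: go to q2, push BAZ → (q2, yzxxzz, BAZ)
  read y, top B: go to q1, push ε → (q1, zxxzz, AZ)
  read z, top A: go to q2, push BA → (q2, xxzz, BAZ)
  read x, top B: go to q1, push BB → (q1, xzz, BBAZ)
  read x, top B: go to q0, push YB → (q0, zz, YBBAZ)
  read z, top Y: go to q0, push ε → (q0, z, BBAZ)
  read z, top B: go to q0, push YB → (q0, ε, YBBAZ)
All input consumed; M is in state q0.

q0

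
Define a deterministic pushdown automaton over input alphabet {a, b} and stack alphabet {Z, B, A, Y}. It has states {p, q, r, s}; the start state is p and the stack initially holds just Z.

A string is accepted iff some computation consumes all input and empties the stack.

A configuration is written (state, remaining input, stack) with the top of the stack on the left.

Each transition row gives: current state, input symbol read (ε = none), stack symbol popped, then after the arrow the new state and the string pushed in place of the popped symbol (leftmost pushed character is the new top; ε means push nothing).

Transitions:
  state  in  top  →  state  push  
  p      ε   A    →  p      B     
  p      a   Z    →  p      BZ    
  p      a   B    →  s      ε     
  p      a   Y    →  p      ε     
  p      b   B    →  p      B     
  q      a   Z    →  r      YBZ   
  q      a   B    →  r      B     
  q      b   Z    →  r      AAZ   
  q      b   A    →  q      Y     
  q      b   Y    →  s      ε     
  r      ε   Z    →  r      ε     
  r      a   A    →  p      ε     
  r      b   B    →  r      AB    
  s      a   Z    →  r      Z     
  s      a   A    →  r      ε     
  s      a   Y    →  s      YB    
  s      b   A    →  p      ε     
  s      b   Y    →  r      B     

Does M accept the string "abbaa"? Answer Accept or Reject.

(p, abbaa, Z)
  read a, top Z: go to p, push BZ → (p, bbaa, BZ)
  read b, top B: go to p, push B → (p, baa, BZ)
  read b, top B: go to p, push B → (p, aa, BZ)
  read a, top B: go to s, push ε → (s, a, Z)
  read a, top Z: go to r, push Z → (r, ε, Z)
  ε-move, top Z: go to r, push ε → (r, ε, ε)
All input consumed and the stack is empty.

Accept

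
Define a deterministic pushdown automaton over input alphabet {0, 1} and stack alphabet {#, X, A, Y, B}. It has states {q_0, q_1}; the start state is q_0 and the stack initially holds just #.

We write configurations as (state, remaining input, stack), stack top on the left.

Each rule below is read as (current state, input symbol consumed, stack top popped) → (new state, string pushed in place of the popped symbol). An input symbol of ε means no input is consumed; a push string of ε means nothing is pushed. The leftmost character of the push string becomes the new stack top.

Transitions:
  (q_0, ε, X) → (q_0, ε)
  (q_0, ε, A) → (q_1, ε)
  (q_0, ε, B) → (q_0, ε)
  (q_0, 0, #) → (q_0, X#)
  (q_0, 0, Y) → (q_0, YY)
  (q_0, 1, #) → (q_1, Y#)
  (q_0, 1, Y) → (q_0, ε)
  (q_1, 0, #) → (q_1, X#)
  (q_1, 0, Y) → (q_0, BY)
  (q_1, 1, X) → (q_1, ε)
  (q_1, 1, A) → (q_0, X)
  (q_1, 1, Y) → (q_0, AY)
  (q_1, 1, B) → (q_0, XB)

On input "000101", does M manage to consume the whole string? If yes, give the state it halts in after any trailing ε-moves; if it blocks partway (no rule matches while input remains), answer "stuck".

q_0

(q_0, 000101, #)
  read 0, top #: go to q_0, push X# → (q_0, 00101, X#)
  ε-move, top X: go to q_0, push ε → (q_0, 00101, #)
  read 0, top #: go to q_0, push X# → (q_0, 0101, X#)
  ε-move, top X: go to q_0, push ε → (q_0, 0101, #)
  read 0, top #: go to q_0, push X# → (q_0, 101, X#)
  ε-move, top X: go to q_0, push ε → (q_0, 101, #)
  read 1, top #: go to q_1, push Y# → (q_1, 01, Y#)
  read 0, top Y: go to q_0, push BY → (q_0, 1, BY#)
  ε-move, top B: go to q_0, push ε → (q_0, 1, Y#)
  read 1, top Y: go to q_0, push ε → (q_0, ε, #)
All input consumed; M is in state q_0.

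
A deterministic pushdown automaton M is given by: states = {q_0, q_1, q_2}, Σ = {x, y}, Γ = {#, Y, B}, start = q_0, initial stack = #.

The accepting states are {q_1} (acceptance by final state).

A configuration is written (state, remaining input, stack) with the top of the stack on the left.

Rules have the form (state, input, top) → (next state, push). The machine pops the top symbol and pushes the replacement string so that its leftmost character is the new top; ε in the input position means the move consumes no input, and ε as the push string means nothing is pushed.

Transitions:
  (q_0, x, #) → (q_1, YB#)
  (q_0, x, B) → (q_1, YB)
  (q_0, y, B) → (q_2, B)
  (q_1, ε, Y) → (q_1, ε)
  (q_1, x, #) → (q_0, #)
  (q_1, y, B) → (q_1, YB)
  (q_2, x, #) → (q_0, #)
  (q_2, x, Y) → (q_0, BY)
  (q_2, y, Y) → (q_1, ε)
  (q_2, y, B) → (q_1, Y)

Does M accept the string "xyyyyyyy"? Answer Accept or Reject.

Accept

(q_0, xyyyyyyy, #) ⊢ (q_1, yyyyyyy, YB#) ⊢ (q_1, yyyyyyy, B#) ⊢ (q_1, yyyyyy, YB#) ⊢ (q_1, yyyyyy, B#) ⊢ (q_1, yyyyy, YB#) ⊢ (q_1, yyyyy, B#) ⊢ (q_1, yyyy, YB#) ⊢ (q_1, yyyy, B#) ⊢ (q_1, yyy, YB#) ⊢ (q_1, yyy, B#) ⊢ (q_1, yy, YB#) ⊢ (q_1, yy, B#) ⊢ (q_1, y, YB#) ⊢ (q_1, y, B#) ⊢ (q_1, ε, YB#)
All input consumed; state q_1 ∈ F.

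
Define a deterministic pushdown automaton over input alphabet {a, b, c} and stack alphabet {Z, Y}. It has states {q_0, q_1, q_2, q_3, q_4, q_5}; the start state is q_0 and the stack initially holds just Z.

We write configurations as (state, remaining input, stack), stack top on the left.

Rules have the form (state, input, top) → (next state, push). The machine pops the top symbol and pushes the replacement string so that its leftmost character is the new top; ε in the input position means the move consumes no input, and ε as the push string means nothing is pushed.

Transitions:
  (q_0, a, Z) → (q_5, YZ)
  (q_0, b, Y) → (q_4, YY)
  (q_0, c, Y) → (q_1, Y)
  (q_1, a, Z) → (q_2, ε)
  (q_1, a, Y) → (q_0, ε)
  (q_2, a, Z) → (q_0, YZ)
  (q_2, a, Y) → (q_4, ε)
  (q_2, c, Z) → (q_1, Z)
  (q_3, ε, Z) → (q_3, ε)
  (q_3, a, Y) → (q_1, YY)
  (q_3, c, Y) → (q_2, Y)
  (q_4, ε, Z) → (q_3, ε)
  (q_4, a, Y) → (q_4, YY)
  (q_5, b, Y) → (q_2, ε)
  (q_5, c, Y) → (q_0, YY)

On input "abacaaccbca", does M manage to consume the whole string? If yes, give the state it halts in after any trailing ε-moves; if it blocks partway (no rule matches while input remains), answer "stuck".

(q_0, abacaaccbca, Z)
  read a, top Z: go to q_5, push YZ → (q_5, bacaaccbca, YZ)
  read b, top Y: go to q_2, push ε → (q_2, acaaccbca, Z)
  read a, top Z: go to q_0, push YZ → (q_0, caaccbca, YZ)
  read c, top Y: go to q_1, push Y → (q_1, aaccbca, YZ)
  read a, top Y: go to q_0, push ε → (q_0, accbca, Z)
  read a, top Z: go to q_5, push YZ → (q_5, ccbca, YZ)
  read c, top Y: go to q_0, push YY → (q_0, cbca, YYZ)
  read c, top Y: go to q_1, push Y → (q_1, bca, YYZ)
No transition for (q_1, b, top Y); M blocks with input bca remaining.

stuck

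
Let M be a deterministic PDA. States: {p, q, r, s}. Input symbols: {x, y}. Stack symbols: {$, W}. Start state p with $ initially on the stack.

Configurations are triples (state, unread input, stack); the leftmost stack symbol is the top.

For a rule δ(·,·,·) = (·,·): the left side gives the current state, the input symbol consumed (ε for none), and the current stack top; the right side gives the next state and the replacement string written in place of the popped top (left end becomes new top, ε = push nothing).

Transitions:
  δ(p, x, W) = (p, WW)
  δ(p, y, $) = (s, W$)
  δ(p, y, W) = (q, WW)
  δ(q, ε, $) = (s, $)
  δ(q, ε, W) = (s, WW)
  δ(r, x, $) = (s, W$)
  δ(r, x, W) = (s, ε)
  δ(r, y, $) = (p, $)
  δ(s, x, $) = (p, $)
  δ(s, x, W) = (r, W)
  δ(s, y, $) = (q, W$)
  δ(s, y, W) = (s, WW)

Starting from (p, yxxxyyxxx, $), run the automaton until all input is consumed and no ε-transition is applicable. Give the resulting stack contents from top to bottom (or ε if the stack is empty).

(p, yxxxyyxxx, $) ⊢ (s, xxxyyxxx, W$) ⊢ (r, xxyyxxx, W$) ⊢ (s, xyyxxx, $) ⊢ (p, yyxxx, $) ⊢ (s, yxxx, W$) ⊢ (s, xxx, WW$) ⊢ (r, xx, WW$) ⊢ (s, x, W$) ⊢ (r, ε, W$)
All input consumed in state r with stack W$.

W$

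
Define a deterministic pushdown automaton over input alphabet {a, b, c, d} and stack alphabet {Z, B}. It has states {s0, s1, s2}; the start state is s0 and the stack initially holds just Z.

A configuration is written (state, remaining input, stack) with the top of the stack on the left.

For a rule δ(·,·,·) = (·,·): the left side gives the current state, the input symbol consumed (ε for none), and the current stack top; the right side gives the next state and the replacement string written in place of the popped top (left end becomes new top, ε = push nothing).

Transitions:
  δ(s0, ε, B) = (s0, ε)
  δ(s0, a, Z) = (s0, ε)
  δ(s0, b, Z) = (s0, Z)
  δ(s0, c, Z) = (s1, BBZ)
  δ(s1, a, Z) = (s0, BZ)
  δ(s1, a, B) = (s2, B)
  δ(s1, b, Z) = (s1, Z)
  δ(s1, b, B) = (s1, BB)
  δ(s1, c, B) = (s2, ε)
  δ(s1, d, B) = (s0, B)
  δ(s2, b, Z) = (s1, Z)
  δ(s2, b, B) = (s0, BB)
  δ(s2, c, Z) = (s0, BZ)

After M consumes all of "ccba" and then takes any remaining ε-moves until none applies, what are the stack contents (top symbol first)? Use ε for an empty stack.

ε

(s0, ccba, Z)
  read c, top Z: go to s1, push BBZ → (s1, cba, BBZ)
  read c, top B: go to s2, push ε → (s2, ba, BZ)
  read b, top B: go to s0, push BB → (s0, a, BBZ)
  ε-move, top B: go to s0, push ε → (s0, a, BZ)
  ε-move, top B: go to s0, push ε → (s0, a, Z)
  read a, top Z: go to s0, push ε → (s0, ε, ε)
All input consumed in state s0 with stack ε.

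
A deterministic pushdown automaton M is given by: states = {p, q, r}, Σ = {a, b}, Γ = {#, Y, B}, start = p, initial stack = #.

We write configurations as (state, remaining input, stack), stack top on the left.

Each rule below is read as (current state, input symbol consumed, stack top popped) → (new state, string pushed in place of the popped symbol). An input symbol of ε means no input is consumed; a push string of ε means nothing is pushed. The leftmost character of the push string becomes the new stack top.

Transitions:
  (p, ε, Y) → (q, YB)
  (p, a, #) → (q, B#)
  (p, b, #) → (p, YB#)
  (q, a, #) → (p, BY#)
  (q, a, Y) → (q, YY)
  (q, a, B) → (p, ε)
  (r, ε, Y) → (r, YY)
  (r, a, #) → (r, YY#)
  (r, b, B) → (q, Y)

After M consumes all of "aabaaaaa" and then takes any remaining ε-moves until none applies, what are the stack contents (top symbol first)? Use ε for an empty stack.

YYYYYYBB#

(p, aabaaaaa, #)
  read a, top #: go to q, push B# → (q, abaaaaa, B#)
  read a, top B: go to p, push ε → (p, baaaaa, #)
  read b, top #: go to p, push YB# → (p, aaaaa, YB#)
  ε-move, top Y: go to q, push YB → (q, aaaaa, YBB#)
  read a, top Y: go to q, push YY → (q, aaaa, YYBB#)
  read a, top Y: go to q, push YY → (q, aaa, YYYBB#)
  read a, top Y: go to q, push YY → (q, aa, YYYYBB#)
  read a, top Y: go to q, push YY → (q, a, YYYYYBB#)
  read a, top Y: go to q, push YY → (q, ε, YYYYYYBB#)
All input consumed in state q with stack YYYYYYBB#.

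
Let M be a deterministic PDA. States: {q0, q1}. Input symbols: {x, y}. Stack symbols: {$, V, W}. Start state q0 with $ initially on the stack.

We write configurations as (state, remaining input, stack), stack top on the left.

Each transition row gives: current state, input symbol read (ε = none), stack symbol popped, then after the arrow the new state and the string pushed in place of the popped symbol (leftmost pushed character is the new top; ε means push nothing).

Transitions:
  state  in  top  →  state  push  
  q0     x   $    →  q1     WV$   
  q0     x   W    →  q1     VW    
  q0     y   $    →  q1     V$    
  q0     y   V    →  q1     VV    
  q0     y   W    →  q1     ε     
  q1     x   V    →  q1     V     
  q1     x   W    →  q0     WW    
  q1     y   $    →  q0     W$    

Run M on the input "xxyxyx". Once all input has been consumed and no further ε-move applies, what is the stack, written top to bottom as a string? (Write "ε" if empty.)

WWV$

(q0, xxyxyx, $)
  read x, top $: go to q1, push WV$ → (q1, xyxyx, WV$)
  read x, top W: go to q0, push WW → (q0, yxyx, WWV$)
  read y, top W: go to q1, push ε → (q1, xyx, WV$)
  read x, top W: go to q0, push WW → (q0, yx, WWV$)
  read y, top W: go to q1, push ε → (q1, x, WV$)
  read x, top W: go to q0, push WW → (q0, ε, WWV$)
All input consumed in state q0 with stack WWV$.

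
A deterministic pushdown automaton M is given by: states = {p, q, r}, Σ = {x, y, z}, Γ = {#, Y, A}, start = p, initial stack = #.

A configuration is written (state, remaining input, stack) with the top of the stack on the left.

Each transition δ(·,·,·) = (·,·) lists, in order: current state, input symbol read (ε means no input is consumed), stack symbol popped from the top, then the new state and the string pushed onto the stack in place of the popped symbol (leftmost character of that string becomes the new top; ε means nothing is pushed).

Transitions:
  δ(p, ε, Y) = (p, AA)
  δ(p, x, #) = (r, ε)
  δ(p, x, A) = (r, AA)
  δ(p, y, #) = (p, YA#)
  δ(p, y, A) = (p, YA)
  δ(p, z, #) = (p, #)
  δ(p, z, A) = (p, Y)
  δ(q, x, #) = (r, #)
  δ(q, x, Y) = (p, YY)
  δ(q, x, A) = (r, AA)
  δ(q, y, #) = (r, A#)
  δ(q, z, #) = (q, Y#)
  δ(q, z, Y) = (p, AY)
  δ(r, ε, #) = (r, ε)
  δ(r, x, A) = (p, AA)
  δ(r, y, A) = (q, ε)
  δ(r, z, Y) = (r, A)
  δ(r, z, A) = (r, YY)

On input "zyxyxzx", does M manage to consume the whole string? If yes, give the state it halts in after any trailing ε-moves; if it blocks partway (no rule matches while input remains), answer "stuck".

(p, zyxyxzx, #)
  read z, top #: go to p, push # → (p, yxyxzx, #)
  read y, top #: go to p, push YA# → (p, xyxzx, YA#)
  ε-move, top Y: go to p, push AA → (p, xyxzx, AAA#)
  read x, top A: go to r, push AA → (r, yxzx, AAAA#)
  read y, top A: go to q, push ε → (q, xzx, AAA#)
  read x, top A: go to r, push AA → (r, zx, AAAA#)
  read z, top A: go to r, push YY → (r, x, YYAAA#)
No transition for (r, x, top Y); M blocks with input x remaining.

stuck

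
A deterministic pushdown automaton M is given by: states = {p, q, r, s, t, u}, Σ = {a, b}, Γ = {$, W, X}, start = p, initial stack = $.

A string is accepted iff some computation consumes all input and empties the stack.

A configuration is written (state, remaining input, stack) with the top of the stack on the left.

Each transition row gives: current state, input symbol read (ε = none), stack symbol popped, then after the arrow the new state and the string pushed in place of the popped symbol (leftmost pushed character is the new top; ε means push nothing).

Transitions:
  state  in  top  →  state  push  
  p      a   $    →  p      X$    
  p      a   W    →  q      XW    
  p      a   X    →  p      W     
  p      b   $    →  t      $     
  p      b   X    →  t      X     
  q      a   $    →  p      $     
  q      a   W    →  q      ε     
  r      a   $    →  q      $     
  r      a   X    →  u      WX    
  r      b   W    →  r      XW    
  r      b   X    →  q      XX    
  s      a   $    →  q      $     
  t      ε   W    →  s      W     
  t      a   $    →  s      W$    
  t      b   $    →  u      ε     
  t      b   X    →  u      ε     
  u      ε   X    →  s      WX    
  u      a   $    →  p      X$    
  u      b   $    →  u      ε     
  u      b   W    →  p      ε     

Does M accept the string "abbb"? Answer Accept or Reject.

Accept

(p, abbb, $)
  read a, top $: go to p, push X$ → (p, bbb, X$)
  read b, top X: go to t, push X → (t, bb, X$)
  read b, top X: go to u, push ε → (u, b, $)
  read b, top $: go to u, push ε → (u, ε, ε)
All input consumed and the stack is empty.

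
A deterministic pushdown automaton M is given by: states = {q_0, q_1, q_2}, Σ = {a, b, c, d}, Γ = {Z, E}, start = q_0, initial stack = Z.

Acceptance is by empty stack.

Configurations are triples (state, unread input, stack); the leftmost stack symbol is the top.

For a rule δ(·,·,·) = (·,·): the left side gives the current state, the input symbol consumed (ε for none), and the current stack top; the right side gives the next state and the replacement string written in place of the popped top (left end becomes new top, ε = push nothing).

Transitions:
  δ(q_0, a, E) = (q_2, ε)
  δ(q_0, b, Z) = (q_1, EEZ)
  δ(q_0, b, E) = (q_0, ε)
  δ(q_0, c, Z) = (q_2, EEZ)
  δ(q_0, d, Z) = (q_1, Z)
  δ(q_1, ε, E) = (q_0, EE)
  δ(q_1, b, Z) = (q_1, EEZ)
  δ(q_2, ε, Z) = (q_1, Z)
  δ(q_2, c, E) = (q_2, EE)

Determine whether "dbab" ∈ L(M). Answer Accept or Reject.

Reject

(q_0, dbab, Z)
  read d, top Z: go to q_1, push Z → (q_1, bab, Z)
  read b, top Z: go to q_1, push EEZ → (q_1, ab, EEZ)
  ε-move, top E: go to q_0, push EE → (q_0, ab, EEEZ)
  read a, top E: go to q_2, push ε → (q_2, b, EEZ)
No transition applies at (q_2, b, EEZ); input not fully consumed.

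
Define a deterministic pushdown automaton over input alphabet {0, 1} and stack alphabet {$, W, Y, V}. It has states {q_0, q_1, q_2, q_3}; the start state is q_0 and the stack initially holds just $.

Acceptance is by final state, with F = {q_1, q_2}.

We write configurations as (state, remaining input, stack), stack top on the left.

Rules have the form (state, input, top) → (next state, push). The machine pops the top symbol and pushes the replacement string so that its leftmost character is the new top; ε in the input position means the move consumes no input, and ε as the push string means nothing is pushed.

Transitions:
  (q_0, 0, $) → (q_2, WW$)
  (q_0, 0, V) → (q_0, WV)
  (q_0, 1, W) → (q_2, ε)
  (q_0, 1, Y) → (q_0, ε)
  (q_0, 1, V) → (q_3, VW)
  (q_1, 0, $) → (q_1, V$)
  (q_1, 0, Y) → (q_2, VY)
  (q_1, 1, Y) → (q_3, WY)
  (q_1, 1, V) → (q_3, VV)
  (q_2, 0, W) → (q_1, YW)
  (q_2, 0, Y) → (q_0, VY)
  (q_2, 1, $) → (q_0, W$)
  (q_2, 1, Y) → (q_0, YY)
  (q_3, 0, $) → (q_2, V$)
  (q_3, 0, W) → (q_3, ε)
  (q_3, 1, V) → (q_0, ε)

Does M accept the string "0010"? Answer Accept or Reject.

Reject

(q_0, 0010, $) ⊢ (q_2, 010, WW$) ⊢ (q_1, 10, YWW$) ⊢ (q_3, 0, WYWW$) ⊢ (q_3, ε, YWW$)
All input consumed; state q_3 ∉ F and no further ε-move applies.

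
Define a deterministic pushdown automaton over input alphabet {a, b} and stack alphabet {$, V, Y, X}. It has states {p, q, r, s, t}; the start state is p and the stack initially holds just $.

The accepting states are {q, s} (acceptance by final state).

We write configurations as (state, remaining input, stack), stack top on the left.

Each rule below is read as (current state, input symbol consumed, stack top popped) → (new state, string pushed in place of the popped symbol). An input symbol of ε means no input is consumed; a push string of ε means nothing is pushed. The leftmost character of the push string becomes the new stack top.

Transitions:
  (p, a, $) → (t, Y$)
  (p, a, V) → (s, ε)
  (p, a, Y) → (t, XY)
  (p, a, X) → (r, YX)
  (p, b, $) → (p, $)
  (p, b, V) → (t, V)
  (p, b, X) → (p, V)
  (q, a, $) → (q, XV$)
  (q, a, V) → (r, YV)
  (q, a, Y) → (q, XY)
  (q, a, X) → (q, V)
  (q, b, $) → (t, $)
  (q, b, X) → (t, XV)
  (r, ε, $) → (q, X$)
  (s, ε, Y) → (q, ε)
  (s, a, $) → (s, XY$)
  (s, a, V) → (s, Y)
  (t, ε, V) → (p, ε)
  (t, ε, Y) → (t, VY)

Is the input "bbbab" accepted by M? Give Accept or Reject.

Reject

(p, bbbab, $)
  read b, top $: go to p, push $ → (p, bbab, $)
  read b, top $: go to p, push $ → (p, bab, $)
  read b, top $: go to p, push $ → (p, ab, $)
  read a, top $: go to t, push Y$ → (t, b, Y$)
  ε-move, top Y: go to t, push VY → (t, b, VY$)
  ε-move, top V: go to p, push ε → (p, b, Y$)
No transition applies at (p, b, Y$); input not fully consumed.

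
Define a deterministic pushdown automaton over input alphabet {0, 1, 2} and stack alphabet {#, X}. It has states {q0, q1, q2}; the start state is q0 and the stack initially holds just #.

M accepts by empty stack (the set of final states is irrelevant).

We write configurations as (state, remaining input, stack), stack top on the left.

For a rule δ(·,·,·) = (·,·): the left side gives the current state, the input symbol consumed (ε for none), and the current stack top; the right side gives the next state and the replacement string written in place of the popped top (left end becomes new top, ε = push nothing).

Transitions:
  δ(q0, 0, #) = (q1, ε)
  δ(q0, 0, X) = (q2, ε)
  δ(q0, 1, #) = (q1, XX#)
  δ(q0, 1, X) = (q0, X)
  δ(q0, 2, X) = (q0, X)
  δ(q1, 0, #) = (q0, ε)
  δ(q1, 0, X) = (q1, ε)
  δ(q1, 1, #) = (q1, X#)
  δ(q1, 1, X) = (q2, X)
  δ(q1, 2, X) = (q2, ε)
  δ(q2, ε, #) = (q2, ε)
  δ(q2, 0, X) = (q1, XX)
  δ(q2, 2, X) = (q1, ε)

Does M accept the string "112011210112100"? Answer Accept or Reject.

(q0, 112011210112100, #) ⊢ (q1, 12011210112100, XX#) ⊢ (q2, 2011210112100, XX#) ⊢ (q1, 011210112100, X#) ⊢ (q1, 11210112100, #) ⊢ (q1, 1210112100, X#) ⊢ (q2, 210112100, X#) ⊢ (q1, 10112100, #) ⊢ (q1, 0112100, X#) ⊢ (q1, 112100, #) ⊢ (q1, 12100, X#) ⊢ (q2, 2100, X#) ⊢ (q1, 100, #) ⊢ (q1, 00, X#) ⊢ (q1, 0, #) ⊢ (q0, ε, ε)
All input consumed and the stack is empty.

Accept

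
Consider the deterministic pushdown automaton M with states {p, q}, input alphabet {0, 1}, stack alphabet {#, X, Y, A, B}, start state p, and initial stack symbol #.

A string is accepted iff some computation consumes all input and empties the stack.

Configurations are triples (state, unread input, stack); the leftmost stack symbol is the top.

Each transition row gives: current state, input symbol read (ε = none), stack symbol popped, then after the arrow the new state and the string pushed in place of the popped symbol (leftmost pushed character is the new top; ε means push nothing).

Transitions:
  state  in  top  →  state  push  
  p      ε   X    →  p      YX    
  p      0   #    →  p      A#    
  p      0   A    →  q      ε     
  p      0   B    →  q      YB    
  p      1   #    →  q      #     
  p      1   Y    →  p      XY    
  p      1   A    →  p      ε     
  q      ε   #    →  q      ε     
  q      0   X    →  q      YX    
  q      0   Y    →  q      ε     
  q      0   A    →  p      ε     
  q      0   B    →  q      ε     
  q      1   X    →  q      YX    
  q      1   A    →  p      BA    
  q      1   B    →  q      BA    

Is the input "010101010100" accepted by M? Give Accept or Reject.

(p, 010101010100, #)
  read 0, top #: go to p, push A# → (p, 10101010100, A#)
  read 1, top A: go to p, push ε → (p, 0101010100, #)
  read 0, top #: go to p, push A# → (p, 101010100, A#)
  read 1, top A: go to p, push ε → (p, 01010100, #)
  read 0, top #: go to p, push A# → (p, 1010100, A#)
  read 1, top A: go to p, push ε → (p, 010100, #)
  read 0, top #: go to p, push A# → (p, 10100, A#)
  read 1, top A: go to p, push ε → (p, 0100, #)
  read 0, top #: go to p, push A# → (p, 100, A#)
  read 1, top A: go to p, push ε → (p, 00, #)
  read 0, top #: go to p, push A# → (p, 0, A#)
  read 0, top A: go to q, push ε → (q, ε, #)
  ε-move, top #: go to q, push ε → (q, ε, ε)
All input consumed and the stack is empty.

Accept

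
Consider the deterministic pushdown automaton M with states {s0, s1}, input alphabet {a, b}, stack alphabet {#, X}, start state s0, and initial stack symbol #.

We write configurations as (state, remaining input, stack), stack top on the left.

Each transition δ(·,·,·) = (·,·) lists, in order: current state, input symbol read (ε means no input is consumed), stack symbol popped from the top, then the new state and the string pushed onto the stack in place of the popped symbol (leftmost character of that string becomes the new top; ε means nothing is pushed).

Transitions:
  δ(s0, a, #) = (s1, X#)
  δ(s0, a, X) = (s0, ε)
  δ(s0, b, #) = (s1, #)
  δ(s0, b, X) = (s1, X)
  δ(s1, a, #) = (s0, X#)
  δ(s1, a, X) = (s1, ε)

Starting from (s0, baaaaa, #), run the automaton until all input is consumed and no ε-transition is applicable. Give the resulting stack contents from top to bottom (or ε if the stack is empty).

(s0, baaaaa, #)
  read b, top #: go to s1, push # → (s1, aaaaa, #)
  read a, top #: go to s0, push X# → (s0, aaaa, X#)
  read a, top X: go to s0, push ε → (s0, aaa, #)
  read a, top #: go to s1, push X# → (s1, aa, X#)
  read a, top X: go to s1, push ε → (s1, a, #)
  read a, top #: go to s0, push X# → (s0, ε, X#)
All input consumed in state s0 with stack X#.

X#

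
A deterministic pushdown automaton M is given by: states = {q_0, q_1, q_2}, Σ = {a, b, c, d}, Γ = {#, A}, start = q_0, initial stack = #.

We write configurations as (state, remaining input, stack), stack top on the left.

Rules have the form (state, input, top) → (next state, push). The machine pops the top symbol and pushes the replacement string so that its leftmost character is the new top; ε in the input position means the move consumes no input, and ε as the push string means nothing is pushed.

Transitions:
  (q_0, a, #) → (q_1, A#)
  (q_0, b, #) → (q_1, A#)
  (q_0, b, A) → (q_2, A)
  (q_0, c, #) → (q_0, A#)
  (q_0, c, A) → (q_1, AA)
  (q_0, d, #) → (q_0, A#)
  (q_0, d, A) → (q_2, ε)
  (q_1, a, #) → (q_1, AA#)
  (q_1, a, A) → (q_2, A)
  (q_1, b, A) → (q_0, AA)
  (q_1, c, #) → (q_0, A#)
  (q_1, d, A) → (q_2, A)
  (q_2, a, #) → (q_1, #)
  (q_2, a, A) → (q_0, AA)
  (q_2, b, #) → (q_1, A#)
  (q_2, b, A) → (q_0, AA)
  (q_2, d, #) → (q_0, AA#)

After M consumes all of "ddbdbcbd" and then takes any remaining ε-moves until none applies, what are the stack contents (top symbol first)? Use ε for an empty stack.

AAA#

(q_0, ddbdbcbd, #) ⊢ (q_0, dbdbcbd, A#) ⊢ (q_2, bdbcbd, #) ⊢ (q_1, dbcbd, A#) ⊢ (q_2, bcbd, A#) ⊢ (q_0, cbd, AA#) ⊢ (q_1, bd, AAA#) ⊢ (q_0, d, AAAA#) ⊢ (q_2, ε, AAA#)
All input consumed in state q_2 with stack AAA#.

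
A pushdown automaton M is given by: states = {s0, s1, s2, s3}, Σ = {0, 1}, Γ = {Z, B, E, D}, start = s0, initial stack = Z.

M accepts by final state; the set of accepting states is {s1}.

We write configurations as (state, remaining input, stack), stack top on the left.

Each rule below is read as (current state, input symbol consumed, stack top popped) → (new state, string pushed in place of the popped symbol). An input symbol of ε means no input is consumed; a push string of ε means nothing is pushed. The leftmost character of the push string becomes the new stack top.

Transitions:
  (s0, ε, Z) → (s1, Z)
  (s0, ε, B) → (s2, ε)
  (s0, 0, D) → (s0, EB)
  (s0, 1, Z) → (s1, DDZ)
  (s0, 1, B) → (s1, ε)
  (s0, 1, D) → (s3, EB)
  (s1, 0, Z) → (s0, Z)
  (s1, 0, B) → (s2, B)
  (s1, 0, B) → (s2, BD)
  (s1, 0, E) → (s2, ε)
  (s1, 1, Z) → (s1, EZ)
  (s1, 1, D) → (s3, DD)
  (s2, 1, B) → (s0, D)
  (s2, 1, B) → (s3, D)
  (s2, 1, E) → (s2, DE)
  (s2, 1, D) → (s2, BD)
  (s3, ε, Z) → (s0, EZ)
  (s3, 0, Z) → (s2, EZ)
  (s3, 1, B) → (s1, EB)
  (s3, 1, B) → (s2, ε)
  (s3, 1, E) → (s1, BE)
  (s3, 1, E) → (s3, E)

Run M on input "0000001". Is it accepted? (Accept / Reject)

One accepting computation: (s0, 0000001, Z) ⊢ (s1, 0000001, Z) ⊢ (s0, 000001, Z) ⊢ (s1, 000001, Z) ⊢ (s0, 00001, Z) ⊢ (s1, 00001, Z) ⊢ (s0, 0001, Z) ⊢ (s1, 0001, Z) ⊢ (s0, 001, Z) ⊢ (s1, 001, Z) ⊢ (s0, 01, Z) ⊢ (s1, 01, Z) ⊢ (s0, 1, Z) ⊢ (s1, ε, DDZ)
All input consumed and state s1 ∈ F.

Accept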